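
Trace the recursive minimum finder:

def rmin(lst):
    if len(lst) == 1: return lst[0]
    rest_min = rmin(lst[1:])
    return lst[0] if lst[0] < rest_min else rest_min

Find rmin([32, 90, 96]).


rmin([32, 90, 96]): compare 32 with rmin([90, 96])
rmin([90, 96]): compare 90 with rmin([96])
rmin([96]) = 96  (base case)
Compare 90 with 96 -> 90
Compare 32 with 90 -> 32

32


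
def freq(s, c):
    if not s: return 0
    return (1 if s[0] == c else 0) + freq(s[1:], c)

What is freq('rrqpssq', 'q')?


s[0]='r' != 'q' -> 0
s[0]='r' != 'q' -> 0
s[0]='q' == 'q' -> 1
s[0]='p' != 'q' -> 0
s[0]='s' != 'q' -> 0
s[0]='s' != 'q' -> 0
s[0]='q' == 'q' -> 1
Sum: 0 + 0 + 1 + 0 + 0 + 0 + 1 = 2

2


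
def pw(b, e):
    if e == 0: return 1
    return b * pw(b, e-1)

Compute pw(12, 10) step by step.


pw(12, 10)
= 12 * pw(12, 9)
= 12 * 12 * pw(12, 8)
= 12 * 12 * 12 * pw(12, 7)
= 12 * 12 * 12 * 12 * pw(12, 6)
= 12 * 12 * 12 * 12 * 12 * pw(12, 5)
= 12 * 12 * 12 * 12 * 12 * 12 * pw(12, 4)
= 12 * 12 * 12 * 12 * 12 * 12 * 12 * pw(12, 3)
= 12 * 12 * 12 * 12 * 12 * 12 * 12 * 12 * pw(12, 2)
= 12 * 12 * 12 * 12 * 12 * 12 * 12 * 12 * 12 * pw(12, 1)
= 12 * 12 * 12 * 12 * 12 * 12 * 12 * 12 * 12 * 12 * pw(12, 0)
= 12 * 12 * 12 * 12 * 12 * 12 * 12 * 12 * 12 * 12 * 1
= 61917364224

61917364224


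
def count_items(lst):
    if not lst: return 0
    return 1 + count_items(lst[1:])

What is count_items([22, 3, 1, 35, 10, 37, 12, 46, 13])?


count_items([22, 3, 1, 35, 10, 37, 12, 46, 13]) = 1 + count_items([3, 1, 35, 10, 37, 12, 46, 13])
count_items([3, 1, 35, 10, 37, 12, 46, 13]) = 1 + count_items([1, 35, 10, 37, 12, 46, 13])
count_items([1, 35, 10, 37, 12, 46, 13]) = 1 + count_items([35, 10, 37, 12, 46, 13])
count_items([35, 10, 37, 12, 46, 13]) = 1 + count_items([10, 37, 12, 46, 13])
count_items([10, 37, 12, 46, 13]) = 1 + count_items([37, 12, 46, 13])
count_items([37, 12, 46, 13]) = 1 + count_items([12, 46, 13])
count_items([12, 46, 13]) = 1 + count_items([46, 13])
count_items([46, 13]) = 1 + count_items([13])
count_items([13]) = 1 + count_items([])
count_items([]) = 0  (base case)
Unwinding: 1 + 1 + 1 + 1 + 1 + 1 + 1 + 1 + 1 + 0 = 9

9


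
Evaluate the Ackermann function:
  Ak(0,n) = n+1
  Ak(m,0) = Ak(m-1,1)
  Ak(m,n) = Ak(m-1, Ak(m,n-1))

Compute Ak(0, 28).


Ak(0, 28) = 29
Result: Ak(0, 28) = 29

29


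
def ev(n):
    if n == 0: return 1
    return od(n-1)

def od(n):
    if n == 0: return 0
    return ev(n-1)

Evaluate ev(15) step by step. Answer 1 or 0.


ev(15) = od(14)
od(14) = ev(13)
ev(13) = od(12)
od(12) = ev(11)
ev(11) = od(10)
od(10) = ev(9)
ev(9) = od(8)
od(8) = ev(7)
ev(7) = od(6)
od(6) = ev(5)
ev(5) = od(4)
od(4) = ev(3)
ev(3) = od(2)
od(2) = ev(1)
ev(1) = od(0)
od(0) = 0  (base case)
Result: 0

0


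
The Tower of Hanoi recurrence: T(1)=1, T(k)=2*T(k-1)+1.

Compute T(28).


T(28) = 2 * T(27) + 1
T(27) = 2 * T(26) + 1
T(26) = 2 * T(25) + 1
T(25) = 2 * T(24) + 1
T(24) = 2 * T(23) + 1
T(23) = 2 * T(22) + 1
T(22) = 2 * T(21) + 1
T(21) = 2 * T(20) + 1
T(20) = 2 * T(19) + 1
T(19) = 2 * T(18) + 1
T(18) = 2 * T(17) + 1
T(17) = 2 * T(16) + 1
T(16) = 2 * T(15) + 1
T(15) = 2 * T(14) + 1
T(14) = 2 * T(13) + 1
T(13) = 2 * T(12) + 1
T(12) = 2 * T(11) + 1
T(11) = 2 * T(10) + 1
T(10) = 2 * T(9) + 1
T(9) = 2 * T(8) + 1
T(8) = 2 * T(7) + 1
T(7) = 2 * T(6) + 1
T(6) = 2 * T(5) + 1
T(5) = 2 * T(4) + 1
T(4) = 2 * T(3) + 1
T(3) = 2 * T(2) + 1
T(2) = 2 * T(1) + 1
T(1) = 1  (base case)
T(2) = 2 * 1 + 1 = 3
T(3) = 2 * 3 + 1 = 7
T(4) = 2 * 7 + 1 = 15
T(5) = 2 * 15 + 1 = 31
T(6) = 2 * 31 + 1 = 63
T(7) = 2 * 63 + 1 = 127
T(8) = 2 * 127 + 1 = 255
T(9) = 2 * 255 + 1 = 511
T(10) = 2 * 511 + 1 = 1023
T(11) = 2 * 1023 + 1 = 2047
T(12) = 2 * 2047 + 1 = 4095
T(13) = 2 * 4095 + 1 = 8191
T(14) = 2 * 8191 + 1 = 16383
T(15) = 2 * 16383 + 1 = 32767
T(16) = 2 * 32767 + 1 = 65535
T(17) = 2 * 65535 + 1 = 131071
T(18) = 2 * 131071 + 1 = 262143
T(19) = 2 * 262143 + 1 = 524287
T(20) = 2 * 524287 + 1 = 1048575
T(21) = 2 * 1048575 + 1 = 2097151
T(22) = 2 * 2097151 + 1 = 4194303
T(23) = 2 * 4194303 + 1 = 8388607
T(24) = 2 * 8388607 + 1 = 16777215
T(25) = 2 * 16777215 + 1 = 33554431
T(26) = 2 * 33554431 + 1 = 67108863
T(27) = 2 * 67108863 + 1 = 134217727
T(28) = 2 * 134217727 + 1 = 268435455

268435455


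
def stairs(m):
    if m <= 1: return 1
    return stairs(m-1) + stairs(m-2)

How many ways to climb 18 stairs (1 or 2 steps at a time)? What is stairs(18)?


Building up from base cases:
stairs(0) = 1
stairs(1) = 1
stairs(2) = stairs(1) + stairs(0) = 1 + 1 = 2
stairs(3) = stairs(2) + stairs(1) = 2 + 1 = 3
stairs(4) = stairs(3) + stairs(2) = 3 + 2 = 5
stairs(5) = stairs(4) + stairs(3) = 5 + 3 = 8
stairs(6) = stairs(5) + stairs(4) = 8 + 5 = 13
stairs(7) = stairs(6) + stairs(5) = 13 + 8 = 21
stairs(8) = stairs(7) + stairs(6) = 21 + 13 = 34
stairs(9) = stairs(8) + stairs(7) = 34 + 21 = 55
stairs(10) = stairs(9) + stairs(8) = 55 + 34 = 89
stairs(11) = stairs(10) + stairs(9) = 89 + 55 = 144
stairs(12) = stairs(11) + stairs(10) = 144 + 89 = 233
stairs(13) = stairs(12) + stairs(11) = 233 + 144 = 377
stairs(14) = stairs(13) + stairs(12) = 377 + 233 = 610
stairs(15) = stairs(14) + stairs(13) = 610 + 377 = 987
stairs(16) = stairs(15) + stairs(14) = 987 + 610 = 1597
stairs(17) = stairs(16) + stairs(15) = 1597 + 987 = 2584
stairs(18) = stairs(17) + stairs(16) = 2584 + 1597 = 4181

4181


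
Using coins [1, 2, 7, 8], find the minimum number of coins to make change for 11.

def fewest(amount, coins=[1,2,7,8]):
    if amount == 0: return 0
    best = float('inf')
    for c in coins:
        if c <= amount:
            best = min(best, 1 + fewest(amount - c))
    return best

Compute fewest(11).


Building up with DP:
fewest(0) = 0
fewest(1) = min(1+fewest(0)=1+0=1) = 1
fewest(2) = min(1+fewest(1)=1+1=2, 1+fewest(0)=1+0=1) = 1
fewest(3) = min(1+fewest(2)=1+1=2, 1+fewest(1)=1+1=2) = 2
fewest(4) = min(1+fewest(3)=1+2=3, 1+fewest(2)=1+1=2) = 2
fewest(5) = min(1+fewest(4)=1+2=3, 1+fewest(3)=1+2=3) = 3
fewest(6) = min(1+fewest(5)=1+3=4, 1+fewest(4)=1+2=3) = 3
fewest(7) = min(1+fewest(6)=1+3=4, 1+fewest(5)=1+3=4, 1+fewest(0)=1+0=1) = 1
fewest(8) = min(1+fewest(7)=1+1=2, 1+fewest(6)=1+3=4, 1+fewest(1)=1+1=2, 1+fewest(0)=1+0=1) = 1
fewest(9) = min(1+fewest(8)=1+1=2, 1+fewest(7)=1+1=2, 1+fewest(2)=1+1=2, 1+fewest(1)=1+1=2) = 2
fewest(10) = min(1+fewest(9)=1+2=3, 1+fewest(8)=1+1=2, 1+fewest(3)=1+2=3, 1+fewest(2)=1+1=2) = 2
fewest(11) = min(1+fewest(10)=1+2=3, 1+fewest(9)=1+2=3, 1+fewest(4)=1+2=3, 1+fewest(3)=1+2=3) = 3

3


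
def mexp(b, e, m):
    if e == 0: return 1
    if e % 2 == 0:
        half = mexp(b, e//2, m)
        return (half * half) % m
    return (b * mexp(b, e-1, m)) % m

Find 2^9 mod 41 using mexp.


mexp(2, 9, 41): e is odd, compute mexp(2, 8, 41)
  mexp(2, 8, 41): e is even, compute mexp(2, 4, 41)
    mexp(2, 4, 41): e is even, compute mexp(2, 2, 41)
      mexp(2, 2, 41): e is even, compute mexp(2, 1, 41)
        mexp(2, 1, 41): e is odd, compute mexp(2, 0, 41)
          mexp(2, 0, 41) = 1
        (2 * 1) % 41 = 2
      half=2, (2*2) % 41 = 4
    half=4, (4*4) % 41 = 16
  half=16, (16*16) % 41 = 10
(2 * 10) % 41 = 20

20


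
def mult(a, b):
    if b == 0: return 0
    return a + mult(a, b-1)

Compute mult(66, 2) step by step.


mult(66, 2) = 66 + mult(66, 1)
mult(66, 1) = 66 + mult(66, 0)
mult(66, 0) = 0  (base case)
Total: 66 + 66 + 0 = 132

132


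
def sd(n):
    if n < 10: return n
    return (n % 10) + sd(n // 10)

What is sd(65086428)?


sd(65086428) = 8 + sd(6508642)
sd(6508642) = 2 + sd(650864)
sd(650864) = 4 + sd(65086)
sd(65086) = 6 + sd(6508)
sd(6508) = 8 + sd(650)
sd(650) = 0 + sd(65)
sd(65) = 5 + sd(6)
sd(6) = 6  (base case)
Total: 8 + 2 + 4 + 6 + 8 + 0 + 5 + 6 = 39

39


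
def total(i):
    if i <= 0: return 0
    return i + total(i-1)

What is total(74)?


total(74)
= 74 + 73 + 72 + 71 + 70 + 69 + 68 + 67 + 66 + 65 + 64 + 63 + 62 + 61 + 60 + 59 + 58 + 57 + 56 + 55 + 54 + 53 + 52 + 51 + 50 + 49 + 48 + 47 + 46 + 45 + 44 + 43 + 42 + 41 + 40 + 39 + 38 + 37 + 36 + 35 + 34 + 33 + 32 + 31 + 30 + 29 + 28 + 27 + 26 + 25 + 24 + 23 + 22 + 21 + 20 + 19 + 18 + 17 + 16 + 15 + 14 + 13 + 12 + 11 + 10 + 9 + 8 + 7 + 6 + 5 + 4 + 3 + 2 + 1 + total(0)
= 74 + 73 + 72 + 71 + 70 + 69 + 68 + 67 + 66 + 65 + 64 + 63 + 62 + 61 + 60 + 59 + 58 + 57 + 56 + 55 + 54 + 53 + 52 + 51 + 50 + 49 + 48 + 47 + 46 + 45 + 44 + 43 + 42 + 41 + 40 + 39 + 38 + 37 + 36 + 35 + 34 + 33 + 32 + 31 + 30 + 29 + 28 + 27 + 26 + 25 + 24 + 23 + 22 + 21 + 20 + 19 + 18 + 17 + 16 + 15 + 14 + 13 + 12 + 11 + 10 + 9 + 8 + 7 + 6 + 5 + 4 + 3 + 2 + 1 + 0
= 2775

2775


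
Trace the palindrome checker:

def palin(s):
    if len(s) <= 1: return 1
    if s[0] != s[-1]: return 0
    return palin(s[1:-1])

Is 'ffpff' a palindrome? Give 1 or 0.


palin('ffpff'): s[0]='f' == s[-1]='f' -> check palin('fpf')
palin('fpf'): s[0]='f' == s[-1]='f' -> check palin('p')
palin('p'): len <= 1 -> return 1  (base case)
Result: 1 (palindrome)

1


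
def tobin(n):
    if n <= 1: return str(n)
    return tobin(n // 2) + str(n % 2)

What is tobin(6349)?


tobin(6349) = tobin(3174) + '1'
tobin(3174) = tobin(1587) + '0'
tobin(1587) = tobin(793) + '1'
tobin(793) = tobin(396) + '1'
tobin(396) = tobin(198) + '0'
tobin(198) = tobin(99) + '0'
tobin(99) = tobin(49) + '1'
tobin(49) = tobin(24) + '1'
tobin(24) = tobin(12) + '0'
tobin(12) = tobin(6) + '0'
tobin(6) = tobin(3) + '0'
tobin(3) = tobin(1) + '1'
tobin(1) = '1'  (base case)
Concatenating: '1' + '1' + '0' + '0' + '0' + '1' + '1' + '0' + '0' + '1' + '1' + '0' + '1' = '1100011001101'

1100011001101


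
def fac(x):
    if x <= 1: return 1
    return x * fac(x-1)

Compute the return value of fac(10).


fac(10)
= 10 * fac(9)
= 10 * 9 * fac(8)
= 10 * 9 * 8 * fac(7)
= 10 * 9 * 8 * 7 * fac(6)
= 10 * 9 * 8 * 7 * 6 * fac(5)
= 10 * 9 * 8 * 7 * 6 * 5 * fac(4)
= 10 * 9 * 8 * 7 * 6 * 5 * 4 * fac(3)
= 10 * 9 * 8 * 7 * 6 * 5 * 4 * 3 * fac(2)
= 10 * 9 * 8 * 7 * 6 * 5 * 4 * 3 * 2 * fac(1)
= 10 * 9 * 8 * 7 * 6 * 5 * 4 * 3 * 2 * 1
= 3628800

3628800


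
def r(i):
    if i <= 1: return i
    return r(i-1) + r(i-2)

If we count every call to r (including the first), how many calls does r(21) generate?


Let C(n) = total calls for r(n)
C(0) = 1, C(1) = 1
C(2) = 1 + C(1) + C(0) = 1 + 1 + 1 = 3
C(3) = 1 + C(2) + C(1) = 1 + 3 + 1 = 5
C(4) = 1 + C(3) + C(2) = 1 + 5 + 3 = 9
C(5) = 1 + C(4) + C(3) = 1 + 9 + 5 = 15
C(6) = 1 + C(5) + C(4) = 1 + 15 + 9 = 25
C(7) = 1 + C(6) + C(5) = 1 + 25 + 15 = 41
C(8) = 1 + C(7) + C(6) = 1 + 41 + 25 = 67
C(9) = 1 + C(8) + C(7) = 1 + 67 + 41 = 109
C(10) = 1 + C(9) + C(8) = 1 + 109 + 67 = 177
C(11) = 1 + C(10) + C(9) = 1 + 177 + 109 = 287
C(12) = 1 + C(11) + C(10) = 1 + 287 + 177 = 465
C(13) = 1 + C(12) + C(11) = 1 + 465 + 287 = 753
C(14) = 1 + C(13) + C(12) = 1 + 753 + 465 = 1219
C(15) = 1 + C(14) + C(13) = 1 + 1219 + 753 = 1973
C(16) = 1 + C(15) + C(14) = 1 + 1973 + 1219 = 3193
C(17) = 1 + C(16) + C(15) = 1 + 3193 + 1973 = 5167
C(18) = 1 + C(17) + C(16) = 1 + 5167 + 3193 = 8361
C(19) = 1 + C(18) + C(17) = 1 + 8361 + 5167 = 13529
C(20) = 1 + C(19) + C(18) = 1 + 13529 + 8361 = 21891
C(21) = 1 + C(20) + C(19) = 1 + 21891 + 13529 = 35421

35421


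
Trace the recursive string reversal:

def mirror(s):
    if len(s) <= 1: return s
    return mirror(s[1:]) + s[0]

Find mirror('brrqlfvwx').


mirror('brrqlfvwx') = mirror('rrqlfvwx') + 'b'
mirror('rrqlfvwx') = mirror('rqlfvwx') + 'r'
mirror('rqlfvwx') = mirror('qlfvwx') + 'r'
mirror('qlfvwx') = mirror('lfvwx') + 'q'
mirror('lfvwx') = mirror('fvwx') + 'l'
mirror('fvwx') = mirror('vwx') + 'f'
mirror('vwx') = mirror('wx') + 'v'
mirror('wx') = mirror('x') + 'w'
mirror('x') = 'x'  (base case)
Concatenating: 'x' + 'w' + 'v' + 'f' + 'l' + 'q' + 'r' + 'r' + 'b' = 'xwvflqrrb'

xwvflqrrb


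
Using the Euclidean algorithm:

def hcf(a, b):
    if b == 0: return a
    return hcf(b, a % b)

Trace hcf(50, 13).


hcf(50, 13) = hcf(13, 11)
hcf(13, 11) = hcf(11, 2)
hcf(11, 2) = hcf(2, 1)
hcf(2, 1) = hcf(1, 0)
hcf(1, 0) = 1  (base case)

1


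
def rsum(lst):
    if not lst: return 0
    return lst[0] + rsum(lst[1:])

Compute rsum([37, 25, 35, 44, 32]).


rsum([37, 25, 35, 44, 32]) = 37 + rsum([25, 35, 44, 32])
rsum([25, 35, 44, 32]) = 25 + rsum([35, 44, 32])
rsum([35, 44, 32]) = 35 + rsum([44, 32])
rsum([44, 32]) = 44 + rsum([32])
rsum([32]) = 32 + rsum([])
rsum([]) = 0  (base case)
Total: 37 + 25 + 35 + 44 + 32 + 0 = 173

173


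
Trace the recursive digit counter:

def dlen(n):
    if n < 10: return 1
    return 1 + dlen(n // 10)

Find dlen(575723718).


dlen(575723718) = 1 + dlen(57572371)
dlen(57572371) = 1 + dlen(5757237)
dlen(5757237) = 1 + dlen(575723)
dlen(575723) = 1 + dlen(57572)
dlen(57572) = 1 + dlen(5757)
dlen(5757) = 1 + dlen(575)
dlen(575) = 1 + dlen(57)
dlen(57) = 1 + dlen(5)
dlen(5) = 1  (base case: 5 < 10)
Unwinding: 1 + 1 + 1 + 1 + 1 + 1 + 1 + 1 + 1 = 9

9


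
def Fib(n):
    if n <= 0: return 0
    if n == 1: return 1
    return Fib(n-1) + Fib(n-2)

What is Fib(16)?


Computing Fib(16) bottom-up:
Fib(0) = 0
Fib(1) = 1
Fib(2) = Fib(1) + Fib(0) = 1 + 0 = 1
Fib(3) = Fib(2) + Fib(1) = 1 + 1 = 2
Fib(4) = Fib(3) + Fib(2) = 2 + 1 = 3
Fib(5) = Fib(4) + Fib(3) = 3 + 2 = 5
Fib(6) = Fib(5) + Fib(4) = 5 + 3 = 8
Fib(7) = Fib(6) + Fib(5) = 8 + 5 = 13
Fib(8) = Fib(7) + Fib(6) = 13 + 8 = 21
Fib(9) = Fib(8) + Fib(7) = 21 + 13 = 34
Fib(10) = Fib(9) + Fib(8) = 34 + 21 = 55
Fib(11) = Fib(10) + Fib(9) = 55 + 34 = 89
Fib(12) = Fib(11) + Fib(10) = 89 + 55 = 144
Fib(13) = Fib(12) + Fib(11) = 144 + 89 = 233
Fib(14) = Fib(13) + Fib(12) = 233 + 144 = 377
Fib(15) = Fib(14) + Fib(13) = 377 + 233 = 610
Fib(16) = Fib(15) + Fib(14) = 610 + 377 = 987

987


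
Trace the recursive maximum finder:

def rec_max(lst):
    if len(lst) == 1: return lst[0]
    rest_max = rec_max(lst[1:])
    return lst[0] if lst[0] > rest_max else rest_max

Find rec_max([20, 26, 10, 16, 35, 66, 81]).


rec_max([20, 26, 10, 16, 35, 66, 81]): compare 20 with rec_max([26, 10, 16, 35, 66, 81])
rec_max([26, 10, 16, 35, 66, 81]): compare 26 with rec_max([10, 16, 35, 66, 81])
rec_max([10, 16, 35, 66, 81]): compare 10 with rec_max([16, 35, 66, 81])
rec_max([16, 35, 66, 81]): compare 16 with rec_max([35, 66, 81])
rec_max([35, 66, 81]): compare 35 with rec_max([66, 81])
rec_max([66, 81]): compare 66 with rec_max([81])
rec_max([81]) = 81  (base case)
Compare 66 with 81 -> 81
Compare 35 with 81 -> 81
Compare 16 with 81 -> 81
Compare 10 with 81 -> 81
Compare 26 with 81 -> 81
Compare 20 with 81 -> 81

81


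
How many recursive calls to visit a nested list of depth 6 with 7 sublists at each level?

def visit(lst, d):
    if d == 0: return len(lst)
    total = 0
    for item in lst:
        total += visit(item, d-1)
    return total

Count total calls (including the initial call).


At depth 0 (root): 1 call
At depth 1: each of 1 parents calls visit on 7 children = 7 calls
At depth 2: each of 7 parents calls visit on 7 children = 49 calls
At depth 3: each of 49 parents calls visit on 7 children = 343 calls
At depth 4: each of 343 parents calls visit on 7 children = 2401 calls
At depth 5: each of 2401 parents calls visit on 7 children = 16807 calls
At depth 6: each of 16807 parents calls visit on 7 children = 117649 calls
Total: 1 + 7 + 49 + 343 + 2401 + 16807 + 117649 = 137257

137257


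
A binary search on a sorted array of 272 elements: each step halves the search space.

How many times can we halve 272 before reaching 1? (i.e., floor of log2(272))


272 / 2 = 136
136 / 2 = 68
68 / 2 = 34
34 / 2 = 17
17 / 2 = 8
8 / 2 = 4
4 / 2 = 2
2 / 2 = 1
Reached 1 after 8 halvings

8


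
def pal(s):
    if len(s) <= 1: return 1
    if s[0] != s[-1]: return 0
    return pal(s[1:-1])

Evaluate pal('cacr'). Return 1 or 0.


pal('cacr'): s[0]='c' != s[-1]='r' -> return 0
Result: 0 (not a palindrome)

0


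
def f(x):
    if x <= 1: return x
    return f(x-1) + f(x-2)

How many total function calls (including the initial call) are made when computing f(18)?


Let C(n) = total calls for f(n)
C(0) = 1, C(1) = 1
C(2) = 1 + C(1) + C(0) = 1 + 1 + 1 = 3
C(3) = 1 + C(2) + C(1) = 1 + 3 + 1 = 5
C(4) = 1 + C(3) + C(2) = 1 + 5 + 3 = 9
C(5) = 1 + C(4) + C(3) = 1 + 9 + 5 = 15
C(6) = 1 + C(5) + C(4) = 1 + 15 + 9 = 25
C(7) = 1 + C(6) + C(5) = 1 + 25 + 15 = 41
C(8) = 1 + C(7) + C(6) = 1 + 41 + 25 = 67
C(9) = 1 + C(8) + C(7) = 1 + 67 + 41 = 109
C(10) = 1 + C(9) + C(8) = 1 + 109 + 67 = 177
C(11) = 1 + C(10) + C(9) = 1 + 177 + 109 = 287
C(12) = 1 + C(11) + C(10) = 1 + 287 + 177 = 465
C(13) = 1 + C(12) + C(11) = 1 + 465 + 287 = 753
C(14) = 1 + C(13) + C(12) = 1 + 753 + 465 = 1219
C(15) = 1 + C(14) + C(13) = 1 + 1219 + 753 = 1973
C(16) = 1 + C(15) + C(14) = 1 + 1973 + 1219 = 3193
C(17) = 1 + C(16) + C(15) = 1 + 3193 + 1973 = 5167
C(18) = 1 + C(17) + C(16) = 1 + 5167 + 3193 = 8361

8361


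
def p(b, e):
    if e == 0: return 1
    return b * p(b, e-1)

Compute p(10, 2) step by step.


p(10, 2)
= 10 * p(10, 1)
= 10 * 10 * p(10, 0)
= 10 * 10 * 1
= 100

100


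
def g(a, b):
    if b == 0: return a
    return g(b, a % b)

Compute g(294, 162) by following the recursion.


g(294, 162) = g(162, 132)
g(162, 132) = g(132, 30)
g(132, 30) = g(30, 12)
g(30, 12) = g(12, 6)
g(12, 6) = g(6, 0)
g(6, 0) = 6  (base case)

6


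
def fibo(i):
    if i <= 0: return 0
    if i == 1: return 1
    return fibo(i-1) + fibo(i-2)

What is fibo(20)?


Computing fibo(20) bottom-up:
fibo(0) = 0
fibo(1) = 1
fibo(2) = fibo(1) + fibo(0) = 1 + 0 = 1
fibo(3) = fibo(2) + fibo(1) = 1 + 1 = 2
fibo(4) = fibo(3) + fibo(2) = 2 + 1 = 3
fibo(5) = fibo(4) + fibo(3) = 3 + 2 = 5
fibo(6) = fibo(5) + fibo(4) = 5 + 3 = 8
fibo(7) = fibo(6) + fibo(5) = 8 + 5 = 13
fibo(8) = fibo(7) + fibo(6) = 13 + 8 = 21
fibo(9) = fibo(8) + fibo(7) = 21 + 13 = 34
fibo(10) = fibo(9) + fibo(8) = 34 + 21 = 55
fibo(11) = fibo(10) + fibo(9) = 55 + 34 = 89
fibo(12) = fibo(11) + fibo(10) = 89 + 55 = 144
fibo(13) = fibo(12) + fibo(11) = 144 + 89 = 233
fibo(14) = fibo(13) + fibo(12) = 233 + 144 = 377
fibo(15) = fibo(14) + fibo(13) = 377 + 233 = 610
fibo(16) = fibo(15) + fibo(14) = 610 + 377 = 987
fibo(17) = fibo(16) + fibo(15) = 987 + 610 = 1597
fibo(18) = fibo(17) + fibo(16) = 1597 + 987 = 2584
fibo(19) = fibo(18) + fibo(17) = 2584 + 1597 = 4181
fibo(20) = fibo(19) + fibo(18) = 4181 + 2584 = 6765

6765


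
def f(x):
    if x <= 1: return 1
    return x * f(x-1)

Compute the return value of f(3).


f(3)
= 3 * f(2)
= 3 * 2 * f(1)
= 3 * 2 * 1
= 6

6


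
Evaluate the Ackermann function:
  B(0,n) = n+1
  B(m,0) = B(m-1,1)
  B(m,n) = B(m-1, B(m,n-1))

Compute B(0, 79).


B(0, 79) = 80
Result: B(0, 79) = 80

80


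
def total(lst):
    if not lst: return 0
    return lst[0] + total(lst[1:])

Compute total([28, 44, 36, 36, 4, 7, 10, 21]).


total([28, 44, 36, 36, 4, 7, 10, 21]) = 28 + total([44, 36, 36, 4, 7, 10, 21])
total([44, 36, 36, 4, 7, 10, 21]) = 44 + total([36, 36, 4, 7, 10, 21])
total([36, 36, 4, 7, 10, 21]) = 36 + total([36, 4, 7, 10, 21])
total([36, 4, 7, 10, 21]) = 36 + total([4, 7, 10, 21])
total([4, 7, 10, 21]) = 4 + total([7, 10, 21])
total([7, 10, 21]) = 7 + total([10, 21])
total([10, 21]) = 10 + total([21])
total([21]) = 21 + total([])
total([]) = 0  (base case)
Total: 28 + 44 + 36 + 36 + 4 + 7 + 10 + 21 + 0 = 186

186


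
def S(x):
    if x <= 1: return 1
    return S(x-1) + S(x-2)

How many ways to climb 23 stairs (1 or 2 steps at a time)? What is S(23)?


Building up from base cases:
S(0) = 1
S(1) = 1
S(2) = S(1) + S(0) = 1 + 1 = 2
S(3) = S(2) + S(1) = 2 + 1 = 3
S(4) = S(3) + S(2) = 3 + 2 = 5
S(5) = S(4) + S(3) = 5 + 3 = 8
S(6) = S(5) + S(4) = 8 + 5 = 13
S(7) = S(6) + S(5) = 13 + 8 = 21
S(8) = S(7) + S(6) = 21 + 13 = 34
S(9) = S(8) + S(7) = 34 + 21 = 55
S(10) = S(9) + S(8) = 55 + 34 = 89
S(11) = S(10) + S(9) = 89 + 55 = 144
S(12) = S(11) + S(10) = 144 + 89 = 233
S(13) = S(12) + S(11) = 233 + 144 = 377
S(14) = S(13) + S(12) = 377 + 233 = 610
S(15) = S(14) + S(13) = 610 + 377 = 987
S(16) = S(15) + S(14) = 987 + 610 = 1597
S(17) = S(16) + S(15) = 1597 + 987 = 2584
S(18) = S(17) + S(16) = 2584 + 1597 = 4181
S(19) = S(18) + S(17) = 4181 + 2584 = 6765
S(20) = S(19) + S(18) = 6765 + 4181 = 10946
S(21) = S(20) + S(19) = 10946 + 6765 = 17711
S(22) = S(21) + S(20) = 17711 + 10946 = 28657
S(23) = S(22) + S(21) = 28657 + 17711 = 46368

46368


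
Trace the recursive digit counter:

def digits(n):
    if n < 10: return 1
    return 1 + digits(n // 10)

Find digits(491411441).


digits(491411441) = 1 + digits(49141144)
digits(49141144) = 1 + digits(4914114)
digits(4914114) = 1 + digits(491411)
digits(491411) = 1 + digits(49141)
digits(49141) = 1 + digits(4914)
digits(4914) = 1 + digits(491)
digits(491) = 1 + digits(49)
digits(49) = 1 + digits(4)
digits(4) = 1  (base case: 4 < 10)
Unwinding: 1 + 1 + 1 + 1 + 1 + 1 + 1 + 1 + 1 = 9

9


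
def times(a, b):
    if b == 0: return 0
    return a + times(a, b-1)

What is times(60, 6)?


times(60, 6) = 60 + times(60, 5)
times(60, 5) = 60 + times(60, 4)
times(60, 4) = 60 + times(60, 3)
times(60, 3) = 60 + times(60, 2)
times(60, 2) = 60 + times(60, 1)
times(60, 1) = 60 + times(60, 0)
times(60, 0) = 0  (base case)
Total: 60 + 60 + 60 + 60 + 60 + 60 + 0 = 360

360


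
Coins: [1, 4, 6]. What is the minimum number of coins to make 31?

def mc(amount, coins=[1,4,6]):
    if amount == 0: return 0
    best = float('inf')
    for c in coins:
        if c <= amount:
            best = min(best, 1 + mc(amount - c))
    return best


Building up with DP:
mc(0) = 0
mc(1) = min(1+mc(0)=1+0=1) = 1
mc(2) = min(1+mc(1)=1+1=2) = 2
mc(3) = min(1+mc(2)=1+2=3) = 3
mc(4) = min(1+mc(3)=1+3=4, 1+mc(0)=1+0=1) = 1
mc(5) = min(1+mc(4)=1+1=2, 1+mc(1)=1+1=2) = 2
mc(6) = min(1+mc(5)=1+2=3, 1+mc(2)=1+2=3, 1+mc(0)=1+0=1) = 1
mc(7) = min(1+mc(6)=1+1=2, 1+mc(3)=1+3=4, 1+mc(1)=1+1=2) = 2
mc(8) = min(1+mc(7)=1+2=3, 1+mc(4)=1+1=2, 1+mc(2)=1+2=3) = 2
mc(9) = min(1+mc(8)=1+2=3, 1+mc(5)=1+2=3, 1+mc(3)=1+3=4) = 3
mc(10) = min(1+mc(9)=1+3=4, 1+mc(6)=1+1=2, 1+mc(4)=1+1=2) = 2
mc(11) = min(1+mc(10)=1+2=3, 1+mc(7)=1+2=3, 1+mc(5)=1+2=3) = 3
mc(12) = min(1+mc(11)=1+3=4, 1+mc(8)=1+2=3, 1+mc(6)=1+1=2) = 2
mc(13) = min(1+mc(12)=1+2=3, 1+mc(9)=1+3=4, 1+mc(7)=1+2=3) = 3
mc(14) = min(1+mc(13)=1+3=4, 1+mc(10)=1+2=3, 1+mc(8)=1+2=3) = 3
mc(15) = min(1+mc(14)=1+3=4, 1+mc(11)=1+3=4, 1+mc(9)=1+3=4) = 4
mc(16) = min(1+mc(15)=1+4=5, 1+mc(12)=1+2=3, 1+mc(10)=1+2=3) = 3
mc(17) = min(1+mc(16)=1+3=4, 1+mc(13)=1+3=4, 1+mc(11)=1+3=4) = 4
mc(18) = min(1+mc(17)=1+4=5, 1+mc(14)=1+3=4, 1+mc(12)=1+2=3) = 3
mc(19) = min(1+mc(18)=1+3=4, 1+mc(15)=1+4=5, 1+mc(13)=1+3=4) = 4
mc(20) = min(1+mc(19)=1+4=5, 1+mc(16)=1+3=4, 1+mc(14)=1+3=4) = 4
mc(21) = min(1+mc(20)=1+4=5, 1+mc(17)=1+4=5, 1+mc(15)=1+4=5) = 5
mc(22) = min(1+mc(21)=1+5=6, 1+mc(18)=1+3=4, 1+mc(16)=1+3=4) = 4
mc(23) = min(1+mc(22)=1+4=5, 1+mc(19)=1+4=5, 1+mc(17)=1+4=5) = 5
mc(24) = min(1+mc(23)=1+5=6, 1+mc(20)=1+4=5, 1+mc(18)=1+3=4) = 4
mc(25) = min(1+mc(24)=1+4=5, 1+mc(21)=1+5=6, 1+mc(19)=1+4=5) = 5
mc(26) = min(1+mc(25)=1+5=6, 1+mc(22)=1+4=5, 1+mc(20)=1+4=5) = 5
mc(27) = min(1+mc(26)=1+5=6, 1+mc(23)=1+5=6, 1+mc(21)=1+5=6) = 6
mc(28) = min(1+mc(27)=1+6=7, 1+mc(24)=1+4=5, 1+mc(22)=1+4=5) = 5
mc(29) = min(1+mc(28)=1+5=6, 1+mc(25)=1+5=6, 1+mc(23)=1+5=6) = 6
mc(30) = min(1+mc(29)=1+6=7, 1+mc(26)=1+5=6, 1+mc(24)=1+4=5) = 5
mc(31) = min(1+mc(30)=1+5=6, 1+mc(27)=1+6=7, 1+mc(25)=1+5=6) = 6

6


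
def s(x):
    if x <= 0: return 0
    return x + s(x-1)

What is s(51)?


s(51)
= 51 + 50 + 49 + 48 + 47 + 46 + 45 + 44 + 43 + 42 + 41 + 40 + 39 + 38 + 37 + 36 + 35 + 34 + 33 + 32 + 31 + 30 + 29 + 28 + 27 + 26 + 25 + 24 + 23 + 22 + 21 + 20 + 19 + 18 + 17 + 16 + 15 + 14 + 13 + 12 + 11 + 10 + 9 + 8 + 7 + 6 + 5 + 4 + 3 + 2 + 1 + s(0)
= 51 + 50 + 49 + 48 + 47 + 46 + 45 + 44 + 43 + 42 + 41 + 40 + 39 + 38 + 37 + 36 + 35 + 34 + 33 + 32 + 31 + 30 + 29 + 28 + 27 + 26 + 25 + 24 + 23 + 22 + 21 + 20 + 19 + 18 + 17 + 16 + 15 + 14 + 13 + 12 + 11 + 10 + 9 + 8 + 7 + 6 + 5 + 4 + 3 + 2 + 1 + 0
= 1326

1326


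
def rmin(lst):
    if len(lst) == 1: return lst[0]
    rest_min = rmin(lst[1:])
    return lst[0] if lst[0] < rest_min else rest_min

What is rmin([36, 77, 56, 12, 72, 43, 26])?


rmin([36, 77, 56, 12, 72, 43, 26]): compare 36 with rmin([77, 56, 12, 72, 43, 26])
rmin([77, 56, 12, 72, 43, 26]): compare 77 with rmin([56, 12, 72, 43, 26])
rmin([56, 12, 72, 43, 26]): compare 56 with rmin([12, 72, 43, 26])
rmin([12, 72, 43, 26]): compare 12 with rmin([72, 43, 26])
rmin([72, 43, 26]): compare 72 with rmin([43, 26])
rmin([43, 26]): compare 43 with rmin([26])
rmin([26]) = 26  (base case)
Compare 43 with 26 -> 26
Compare 72 with 26 -> 26
Compare 12 with 26 -> 12
Compare 56 with 12 -> 12
Compare 77 with 12 -> 12
Compare 36 with 12 -> 12

12


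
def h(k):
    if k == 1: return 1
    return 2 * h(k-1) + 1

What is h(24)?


h(24) = 2 * h(23) + 1
h(23) = 2 * h(22) + 1
h(22) = 2 * h(21) + 1
h(21) = 2 * h(20) + 1
h(20) = 2 * h(19) + 1
h(19) = 2 * h(18) + 1
h(18) = 2 * h(17) + 1
h(17) = 2 * h(16) + 1
h(16) = 2 * h(15) + 1
h(15) = 2 * h(14) + 1
h(14) = 2 * h(13) + 1
h(13) = 2 * h(12) + 1
h(12) = 2 * h(11) + 1
h(11) = 2 * h(10) + 1
h(10) = 2 * h(9) + 1
h(9) = 2 * h(8) + 1
h(8) = 2 * h(7) + 1
h(7) = 2 * h(6) + 1
h(6) = 2 * h(5) + 1
h(5) = 2 * h(4) + 1
h(4) = 2 * h(3) + 1
h(3) = 2 * h(2) + 1
h(2) = 2 * h(1) + 1
h(1) = 1  (base case)
h(2) = 2 * 1 + 1 = 3
h(3) = 2 * 3 + 1 = 7
h(4) = 2 * 7 + 1 = 15
h(5) = 2 * 15 + 1 = 31
h(6) = 2 * 31 + 1 = 63
h(7) = 2 * 63 + 1 = 127
h(8) = 2 * 127 + 1 = 255
h(9) = 2 * 255 + 1 = 511
h(10) = 2 * 511 + 1 = 1023
h(11) = 2 * 1023 + 1 = 2047
h(12) = 2 * 2047 + 1 = 4095
h(13) = 2 * 4095 + 1 = 8191
h(14) = 2 * 8191 + 1 = 16383
h(15) = 2 * 16383 + 1 = 32767
h(16) = 2 * 32767 + 1 = 65535
h(17) = 2 * 65535 + 1 = 131071
h(18) = 2 * 131071 + 1 = 262143
h(19) = 2 * 262143 + 1 = 524287
h(20) = 2 * 524287 + 1 = 1048575
h(21) = 2 * 1048575 + 1 = 2097151
h(22) = 2 * 2097151 + 1 = 4194303
h(23) = 2 * 4194303 + 1 = 8388607
h(24) = 2 * 8388607 + 1 = 16777215

16777215


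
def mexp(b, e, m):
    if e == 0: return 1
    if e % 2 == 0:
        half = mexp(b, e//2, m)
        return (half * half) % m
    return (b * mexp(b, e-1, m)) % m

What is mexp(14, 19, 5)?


mexp(14, 19, 5): e is odd, compute mexp(14, 18, 5)
  mexp(14, 18, 5): e is even, compute mexp(14, 9, 5)
    mexp(14, 9, 5): e is odd, compute mexp(14, 8, 5)
      mexp(14, 8, 5): e is even, compute mexp(14, 4, 5)
        mexp(14, 4, 5): e is even, compute mexp(14, 2, 5)
          mexp(14, 2, 5): e is even, compute mexp(14, 1, 5)
          mexp(14, 1, 5): e is odd, compute mexp(14, 0, 5)
          mexp(14, 0, 5) = 1
          (14 * 1) % 5 = 4
          half=4, (4*4) % 5 = 1
        half=1, (1*1) % 5 = 1
      half=1, (1*1) % 5 = 1
    (14 * 1) % 5 = 4
  half=4, (4*4) % 5 = 1
(14 * 1) % 5 = 4

4


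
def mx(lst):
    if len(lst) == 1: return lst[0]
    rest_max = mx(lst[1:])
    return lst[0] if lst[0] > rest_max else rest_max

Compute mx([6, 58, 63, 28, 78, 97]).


mx([6, 58, 63, 28, 78, 97]): compare 6 with mx([58, 63, 28, 78, 97])
mx([58, 63, 28, 78, 97]): compare 58 with mx([63, 28, 78, 97])
mx([63, 28, 78, 97]): compare 63 with mx([28, 78, 97])
mx([28, 78, 97]): compare 28 with mx([78, 97])
mx([78, 97]): compare 78 with mx([97])
mx([97]) = 97  (base case)
Compare 78 with 97 -> 97
Compare 28 with 97 -> 97
Compare 63 with 97 -> 97
Compare 58 with 97 -> 97
Compare 6 with 97 -> 97

97


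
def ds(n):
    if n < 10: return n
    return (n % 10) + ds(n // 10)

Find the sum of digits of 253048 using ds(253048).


ds(253048) = 8 + ds(25304)
ds(25304) = 4 + ds(2530)
ds(2530) = 0 + ds(253)
ds(253) = 3 + ds(25)
ds(25) = 5 + ds(2)
ds(2) = 2  (base case)
Total: 8 + 4 + 0 + 3 + 5 + 2 = 22

22


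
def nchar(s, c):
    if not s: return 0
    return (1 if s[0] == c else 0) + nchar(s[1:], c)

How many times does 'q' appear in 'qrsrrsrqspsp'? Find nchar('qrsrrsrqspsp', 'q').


s[0]='q' == 'q' -> 1
s[0]='r' != 'q' -> 0
s[0]='s' != 'q' -> 0
s[0]='r' != 'q' -> 0
s[0]='r' != 'q' -> 0
s[0]='s' != 'q' -> 0
s[0]='r' != 'q' -> 0
s[0]='q' == 'q' -> 1
s[0]='s' != 'q' -> 0
s[0]='p' != 'q' -> 0
s[0]='s' != 'q' -> 0
s[0]='p' != 'q' -> 0
Sum: 1 + 0 + 0 + 0 + 0 + 0 + 0 + 1 + 0 + 0 + 0 + 0 = 2

2


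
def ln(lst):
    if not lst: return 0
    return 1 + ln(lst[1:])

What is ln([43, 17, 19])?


ln([43, 17, 19]) = 1 + ln([17, 19])
ln([17, 19]) = 1 + ln([19])
ln([19]) = 1 + ln([])
ln([]) = 0  (base case)
Unwinding: 1 + 1 + 1 + 0 = 3

3


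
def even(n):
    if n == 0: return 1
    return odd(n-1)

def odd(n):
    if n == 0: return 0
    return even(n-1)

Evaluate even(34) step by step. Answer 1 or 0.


even(34) = odd(33)
odd(33) = even(32)
even(32) = odd(31)
odd(31) = even(30)
even(30) = odd(29)
odd(29) = even(28)
even(28) = odd(27)
odd(27) = even(26)
even(26) = odd(25)
odd(25) = even(24)
even(24) = odd(23)
odd(23) = even(22)
even(22) = odd(21)
odd(21) = even(20)
even(20) = odd(19)
odd(19) = even(18)
even(18) = odd(17)
odd(17) = even(16)
even(16) = odd(15)
odd(15) = even(14)
even(14) = odd(13)
odd(13) = even(12)
even(12) = odd(11)
odd(11) = even(10)
even(10) = odd(9)
odd(9) = even(8)
even(8) = odd(7)
odd(7) = even(6)
even(6) = odd(5)
odd(5) = even(4)
even(4) = odd(3)
odd(3) = even(2)
even(2) = odd(1)
odd(1) = even(0)
even(0) = 1  (base case)
Result: 1

1


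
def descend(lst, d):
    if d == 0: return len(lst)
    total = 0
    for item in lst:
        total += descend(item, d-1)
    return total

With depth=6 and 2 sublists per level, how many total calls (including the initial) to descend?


At depth 0 (root): 1 call
At depth 1: each of 1 parents calls descend on 2 children = 2 calls
At depth 2: each of 2 parents calls descend on 2 children = 4 calls
At depth 3: each of 4 parents calls descend on 2 children = 8 calls
At depth 4: each of 8 parents calls descend on 2 children = 16 calls
At depth 5: each of 16 parents calls descend on 2 children = 32 calls
At depth 6: each of 32 parents calls descend on 2 children = 64 calls
Total: 1 + 2 + 4 + 8 + 16 + 32 + 64 = 127

127


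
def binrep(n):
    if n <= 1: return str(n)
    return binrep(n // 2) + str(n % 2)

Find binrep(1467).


binrep(1467) = binrep(733) + '1'
binrep(733) = binrep(366) + '1'
binrep(366) = binrep(183) + '0'
binrep(183) = binrep(91) + '1'
binrep(91) = binrep(45) + '1'
binrep(45) = binrep(22) + '1'
binrep(22) = binrep(11) + '0'
binrep(11) = binrep(5) + '1'
binrep(5) = binrep(2) + '1'
binrep(2) = binrep(1) + '0'
binrep(1) = '1'  (base case)
Concatenating: '1' + '0' + '1' + '1' + '0' + '1' + '1' + '1' + '0' + '1' + '1' = '10110111011'

10110111011


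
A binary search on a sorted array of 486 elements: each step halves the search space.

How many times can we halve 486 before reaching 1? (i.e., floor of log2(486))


486 / 2 = 243
243 / 2 = 121
121 / 2 = 60
60 / 2 = 30
30 / 2 = 15
15 / 2 = 7
7 / 2 = 3
3 / 2 = 1
Reached 1 after 8 halvings

8


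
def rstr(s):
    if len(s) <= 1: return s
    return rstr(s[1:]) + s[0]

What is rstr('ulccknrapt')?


rstr('ulccknrapt') = rstr('lccknrapt') + 'u'
rstr('lccknrapt') = rstr('ccknrapt') + 'l'
rstr('ccknrapt') = rstr('cknrapt') + 'c'
rstr('cknrapt') = rstr('knrapt') + 'c'
rstr('knrapt') = rstr('nrapt') + 'k'
rstr('nrapt') = rstr('rapt') + 'n'
rstr('rapt') = rstr('apt') + 'r'
rstr('apt') = rstr('pt') + 'a'
rstr('pt') = rstr('t') + 'p'
rstr('t') = 't'  (base case)
Concatenating: 't' + 'p' + 'a' + 'r' + 'n' + 'k' + 'c' + 'c' + 'l' + 'u' = 'tparnkcclu'

tparnkcclu


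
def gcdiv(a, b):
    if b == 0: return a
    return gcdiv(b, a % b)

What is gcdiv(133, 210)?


gcdiv(133, 210) = gcdiv(210, 133)
gcdiv(210, 133) = gcdiv(133, 77)
gcdiv(133, 77) = gcdiv(77, 56)
gcdiv(77, 56) = gcdiv(56, 21)
gcdiv(56, 21) = gcdiv(21, 14)
gcdiv(21, 14) = gcdiv(14, 7)
gcdiv(14, 7) = gcdiv(7, 0)
gcdiv(7, 0) = 7  (base case)

7


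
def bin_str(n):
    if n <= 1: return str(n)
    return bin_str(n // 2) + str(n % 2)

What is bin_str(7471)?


bin_str(7471) = bin_str(3735) + '1'
bin_str(3735) = bin_str(1867) + '1'
bin_str(1867) = bin_str(933) + '1'
bin_str(933) = bin_str(466) + '1'
bin_str(466) = bin_str(233) + '0'
bin_str(233) = bin_str(116) + '1'
bin_str(116) = bin_str(58) + '0'
bin_str(58) = bin_str(29) + '0'
bin_str(29) = bin_str(14) + '1'
bin_str(14) = bin_str(7) + '0'
bin_str(7) = bin_str(3) + '1'
bin_str(3) = bin_str(1) + '1'
bin_str(1) = '1'  (base case)
Concatenating: '1' + '1' + '1' + '0' + '1' + '0' + '0' + '1' + '0' + '1' + '1' + '1' + '1' = '1110100101111'

1110100101111


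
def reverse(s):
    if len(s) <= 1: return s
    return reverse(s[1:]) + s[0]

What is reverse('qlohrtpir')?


reverse('qlohrtpir') = reverse('lohrtpir') + 'q'
reverse('lohrtpir') = reverse('ohrtpir') + 'l'
reverse('ohrtpir') = reverse('hrtpir') + 'o'
reverse('hrtpir') = reverse('rtpir') + 'h'
reverse('rtpir') = reverse('tpir') + 'r'
reverse('tpir') = reverse('pir') + 't'
reverse('pir') = reverse('ir') + 'p'
reverse('ir') = reverse('r') + 'i'
reverse('r') = 'r'  (base case)
Concatenating: 'r' + 'i' + 'p' + 't' + 'r' + 'h' + 'o' + 'l' + 'q' = 'riptrholq'

riptrholq


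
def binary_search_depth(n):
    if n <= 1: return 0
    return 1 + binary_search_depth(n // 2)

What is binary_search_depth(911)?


911 / 2 = 455
455 / 2 = 227
227 / 2 = 113
113 / 2 = 56
56 / 2 = 28
28 / 2 = 14
14 / 2 = 7
7 / 2 = 3
3 / 2 = 1
Reached 1 after 9 halvings

9


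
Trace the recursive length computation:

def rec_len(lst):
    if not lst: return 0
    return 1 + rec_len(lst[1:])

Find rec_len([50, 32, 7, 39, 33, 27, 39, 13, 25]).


rec_len([50, 32, 7, 39, 33, 27, 39, 13, 25]) = 1 + rec_len([32, 7, 39, 33, 27, 39, 13, 25])
rec_len([32, 7, 39, 33, 27, 39, 13, 25]) = 1 + rec_len([7, 39, 33, 27, 39, 13, 25])
rec_len([7, 39, 33, 27, 39, 13, 25]) = 1 + rec_len([39, 33, 27, 39, 13, 25])
rec_len([39, 33, 27, 39, 13, 25]) = 1 + rec_len([33, 27, 39, 13, 25])
rec_len([33, 27, 39, 13, 25]) = 1 + rec_len([27, 39, 13, 25])
rec_len([27, 39, 13, 25]) = 1 + rec_len([39, 13, 25])
rec_len([39, 13, 25]) = 1 + rec_len([13, 25])
rec_len([13, 25]) = 1 + rec_len([25])
rec_len([25]) = 1 + rec_len([])
rec_len([]) = 0  (base case)
Unwinding: 1 + 1 + 1 + 1 + 1 + 1 + 1 + 1 + 1 + 0 = 9

9


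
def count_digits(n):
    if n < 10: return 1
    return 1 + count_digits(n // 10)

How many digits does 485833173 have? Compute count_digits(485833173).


count_digits(485833173) = 1 + count_digits(48583317)
count_digits(48583317) = 1 + count_digits(4858331)
count_digits(4858331) = 1 + count_digits(485833)
count_digits(485833) = 1 + count_digits(48583)
count_digits(48583) = 1 + count_digits(4858)
count_digits(4858) = 1 + count_digits(485)
count_digits(485) = 1 + count_digits(48)
count_digits(48) = 1 + count_digits(4)
count_digits(4) = 1  (base case: 4 < 10)
Unwinding: 1 + 1 + 1 + 1 + 1 + 1 + 1 + 1 + 1 = 9

9


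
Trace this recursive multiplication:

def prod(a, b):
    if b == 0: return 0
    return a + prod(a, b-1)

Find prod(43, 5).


prod(43, 5) = 43 + prod(43, 4)
prod(43, 4) = 43 + prod(43, 3)
prod(43, 3) = 43 + prod(43, 2)
prod(43, 2) = 43 + prod(43, 1)
prod(43, 1) = 43 + prod(43, 0)
prod(43, 0) = 0  (base case)
Total: 43 + 43 + 43 + 43 + 43 + 0 = 215

215


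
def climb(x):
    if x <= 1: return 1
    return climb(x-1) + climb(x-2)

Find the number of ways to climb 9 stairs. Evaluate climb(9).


Building up from base cases:
climb(0) = 1
climb(1) = 1
climb(2) = climb(1) + climb(0) = 1 + 1 = 2
climb(3) = climb(2) + climb(1) = 2 + 1 = 3
climb(4) = climb(3) + climb(2) = 3 + 2 = 5
climb(5) = climb(4) + climb(3) = 5 + 3 = 8
climb(6) = climb(5) + climb(4) = 8 + 5 = 13
climb(7) = climb(6) + climb(5) = 13 + 8 = 21
climb(8) = climb(7) + climb(6) = 21 + 13 = 34
climb(9) = climb(8) + climb(7) = 34 + 21 = 55

55


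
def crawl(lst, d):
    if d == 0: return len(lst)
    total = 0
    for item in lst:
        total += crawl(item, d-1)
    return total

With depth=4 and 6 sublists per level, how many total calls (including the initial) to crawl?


At depth 0 (root): 1 call
At depth 1: each of 1 parents calls crawl on 6 children = 6 calls
At depth 2: each of 6 parents calls crawl on 6 children = 36 calls
At depth 3: each of 36 parents calls crawl on 6 children = 216 calls
At depth 4: each of 216 parents calls crawl on 6 children = 1296 calls
Total: 1 + 6 + 36 + 216 + 1296 = 1555

1555


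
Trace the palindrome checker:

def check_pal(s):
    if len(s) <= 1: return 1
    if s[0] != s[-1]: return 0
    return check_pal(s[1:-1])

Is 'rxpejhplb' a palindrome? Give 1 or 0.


check_pal('rxpejhplb'): s[0]='r' != s[-1]='b' -> return 0
Result: 0 (not a palindrome)

0


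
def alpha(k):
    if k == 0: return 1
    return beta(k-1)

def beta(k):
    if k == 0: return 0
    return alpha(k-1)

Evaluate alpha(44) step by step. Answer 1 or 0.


alpha(44) = beta(43)
beta(43) = alpha(42)
alpha(42) = beta(41)
beta(41) = alpha(40)
alpha(40) = beta(39)
beta(39) = alpha(38)
alpha(38) = beta(37)
beta(37) = alpha(36)
alpha(36) = beta(35)
beta(35) = alpha(34)
alpha(34) = beta(33)
beta(33) = alpha(32)
alpha(32) = beta(31)
beta(31) = alpha(30)
alpha(30) = beta(29)
beta(29) = alpha(28)
alpha(28) = beta(27)
beta(27) = alpha(26)
alpha(26) = beta(25)
beta(25) = alpha(24)
alpha(24) = beta(23)
beta(23) = alpha(22)
alpha(22) = beta(21)
beta(21) = alpha(20)
alpha(20) = beta(19)
beta(19) = alpha(18)
alpha(18) = beta(17)
beta(17) = alpha(16)
alpha(16) = beta(15)
beta(15) = alpha(14)
alpha(14) = beta(13)
beta(13) = alpha(12)
alpha(12) = beta(11)
beta(11) = alpha(10)
alpha(10) = beta(9)
beta(9) = alpha(8)
alpha(8) = beta(7)
beta(7) = alpha(6)
alpha(6) = beta(5)
beta(5) = alpha(4)
alpha(4) = beta(3)
beta(3) = alpha(2)
alpha(2) = beta(1)
beta(1) = alpha(0)
alpha(0) = 1  (base case)
Result: 1

1


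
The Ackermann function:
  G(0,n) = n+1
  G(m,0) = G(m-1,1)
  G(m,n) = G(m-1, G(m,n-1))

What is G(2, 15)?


G(2, 15) = G(1, G(2, 14))
  G(2, 14) = G(1, G(2, 13))
    G(2, 13) = G(1, G(2, 12))
      G(2, 12) = G(1, G(2, 11))
        G(2, 11) = G(1, G(2, 10))
          G(2, 10) = G(1, G(2, 9))
          G(2, 9) = G(1, G(2, 8))
          G(2, 8) = G(1, G(2, 7))
          G(2, 7) = G(1, G(2, 6))
          G(2, 6) = G(1, G(2, 5))
          G(2, 5) = G(1, G(2, 4))
          G(2, 4) = G(1, G(2, 3))
          G(2, 3) = G(1, G(2, 2))
          G(2, 2) = G(1, G(2, 1))
          G(2, 1) = G(1, G(2, 0))
          G(2, 0) = G(1, 1)
          G(1, 1) = G(0, G(1, 0))
          G(1, 0) = G(0, 1)
          G(0, 1) = 2
            = G(0, 2)
          G(0, 2) = 3
            = G(1, 3)
          G(1, 3) = G(0, G(1, 2))
          G(1, 2) = G(0, G(1, 1))
          G(1, 1) = G(0, G(1, 0))
... (trace truncated)
Result: G(2, 15) = 33

33


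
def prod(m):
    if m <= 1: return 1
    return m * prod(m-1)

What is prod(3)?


prod(3)
= 3 * prod(2)
= 3 * 2 * prod(1)
= 3 * 2 * 1
= 6

6


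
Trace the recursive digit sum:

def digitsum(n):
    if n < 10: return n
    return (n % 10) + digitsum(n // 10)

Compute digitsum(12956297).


digitsum(12956297) = 7 + digitsum(1295629)
digitsum(1295629) = 9 + digitsum(129562)
digitsum(129562) = 2 + digitsum(12956)
digitsum(12956) = 6 + digitsum(1295)
digitsum(1295) = 5 + digitsum(129)
digitsum(129) = 9 + digitsum(12)
digitsum(12) = 2 + digitsum(1)
digitsum(1) = 1  (base case)
Total: 7 + 9 + 2 + 6 + 5 + 9 + 2 + 1 = 41

41


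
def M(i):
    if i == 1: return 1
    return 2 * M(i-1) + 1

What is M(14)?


M(14) = 2 * M(13) + 1
M(13) = 2 * M(12) + 1
M(12) = 2 * M(11) + 1
M(11) = 2 * M(10) + 1
M(10) = 2 * M(9) + 1
M(9) = 2 * M(8) + 1
M(8) = 2 * M(7) + 1
M(7) = 2 * M(6) + 1
M(6) = 2 * M(5) + 1
M(5) = 2 * M(4) + 1
M(4) = 2 * M(3) + 1
M(3) = 2 * M(2) + 1
M(2) = 2 * M(1) + 1
M(1) = 1  (base case)
M(2) = 2 * 1 + 1 = 3
M(3) = 2 * 3 + 1 = 7
M(4) = 2 * 7 + 1 = 15
M(5) = 2 * 15 + 1 = 31
M(6) = 2 * 31 + 1 = 63
M(7) = 2 * 63 + 1 = 127
M(8) = 2 * 127 + 1 = 255
M(9) = 2 * 255 + 1 = 511
M(10) = 2 * 511 + 1 = 1023
M(11) = 2 * 1023 + 1 = 2047
M(12) = 2 * 2047 + 1 = 4095
M(13) = 2 * 4095 + 1 = 8191
M(14) = 2 * 8191 + 1 = 16383

16383


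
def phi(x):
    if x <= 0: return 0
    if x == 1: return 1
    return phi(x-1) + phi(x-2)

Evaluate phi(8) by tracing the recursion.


Computing phi(8) bottom-up:
phi(0) = 0
phi(1) = 1
phi(2) = phi(1) + phi(0) = 1 + 0 = 1
phi(3) = phi(2) + phi(1) = 1 + 1 = 2
phi(4) = phi(3) + phi(2) = 2 + 1 = 3
phi(5) = phi(4) + phi(3) = 3 + 2 = 5
phi(6) = phi(5) + phi(4) = 5 + 3 = 8
phi(7) = phi(6) + phi(5) = 8 + 5 = 13
phi(8) = phi(7) + phi(6) = 13 + 8 = 21

21


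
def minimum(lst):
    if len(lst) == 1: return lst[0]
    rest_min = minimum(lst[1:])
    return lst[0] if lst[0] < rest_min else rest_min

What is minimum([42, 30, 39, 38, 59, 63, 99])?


minimum([42, 30, 39, 38, 59, 63, 99]): compare 42 with minimum([30, 39, 38, 59, 63, 99])
minimum([30, 39, 38, 59, 63, 99]): compare 30 with minimum([39, 38, 59, 63, 99])
minimum([39, 38, 59, 63, 99]): compare 39 with minimum([38, 59, 63, 99])
minimum([38, 59, 63, 99]): compare 38 with minimum([59, 63, 99])
minimum([59, 63, 99]): compare 59 with minimum([63, 99])
minimum([63, 99]): compare 63 with minimum([99])
minimum([99]) = 99  (base case)
Compare 63 with 99 -> 63
Compare 59 with 63 -> 59
Compare 38 with 59 -> 38
Compare 39 with 38 -> 38
Compare 30 with 38 -> 30
Compare 42 with 30 -> 30

30
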